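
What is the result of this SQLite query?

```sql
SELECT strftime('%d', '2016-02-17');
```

`%d` extracts the 2-digit day of month: 17.

17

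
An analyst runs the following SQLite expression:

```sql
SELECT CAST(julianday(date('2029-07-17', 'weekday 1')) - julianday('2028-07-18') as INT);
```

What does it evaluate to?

370

`weekday 1` advances to the next Monday; 2029-07-17 is a Tuesday, so it moves forward to 2029-07-23.
13 days remain in July 2028 after the 18th (31 − 18).
Full months from August 2028 through June 2029 contribute their day counts.
Then 23 days into July 2029.
Total: 13 + 31 + 30 + 31 + 30 + 31 + 31 + 28 + 31 + 30 + 31 + 30 + 23 = 370.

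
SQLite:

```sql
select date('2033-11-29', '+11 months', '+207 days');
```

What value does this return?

2035-05-24

Adding +11 months to 2033-11-29 gives 2034-10-29.
Applying '+207 days' to 2034-10-29: counting 207 days forward gives 2035-05-24.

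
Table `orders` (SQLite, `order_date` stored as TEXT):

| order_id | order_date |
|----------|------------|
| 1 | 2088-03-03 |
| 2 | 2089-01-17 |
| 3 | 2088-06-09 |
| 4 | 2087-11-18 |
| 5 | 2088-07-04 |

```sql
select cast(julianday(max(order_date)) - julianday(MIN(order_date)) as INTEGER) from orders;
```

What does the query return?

426

MIN = 2087-11-18, MAX = 2089-01-17.
12 days remain in November 2087 after the 18th (30 − 18).
Full months from December 2087 through December 2088 contribute their day counts.
Then 17 days into January 2089.
Total: 12 + 31 + 31 + 29 + 31 + 30 + 31 + 30 + 31 + 31 + 30 + 31 + 30 + 31 + 17 = 426.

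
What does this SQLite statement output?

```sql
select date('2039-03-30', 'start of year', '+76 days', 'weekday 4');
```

2039-03-24

`start of year` rewinds 2039-03-30 to 2039-01-01.
Applying '+76 days' to 2039-01-01: counting 76 days forward gives 2039-03-18.
`weekday 4` advances to the next Thursday; 2039-03-18 is a Friday, so it moves forward to 2039-03-24.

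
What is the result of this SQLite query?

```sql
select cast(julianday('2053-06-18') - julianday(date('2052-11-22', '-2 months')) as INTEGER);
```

269

Adding -2 months to 2052-11-22 gives 2052-09-22.
8 days remain in September 2052 after the 22nd (30 − 22).
Full months from October 2052 through May 2053 contribute their day counts.
Then 18 days into June 2053.
Total: 8 + 31 + 30 + 31 + 31 + 28 + 31 + 30 + 31 + 18 = 269.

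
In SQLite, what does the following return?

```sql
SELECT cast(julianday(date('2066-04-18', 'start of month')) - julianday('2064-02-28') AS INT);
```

763

`start of month` rewinds 2066-04-18 to 2066-04-01.
1 day remains in February 2064 after the 28th (29 − 28).
Full months from March 2064 through March 2066 contribute their day counts.
Then 1 day into April 2066.
Total: 1 + 31 + 30 + 31 + 30 + 31 + 31 + 30 + 31 + 30 + 31 + 31 + 28 + 31 + 30 + 31 + 30 + 31 + 31 + 30 + 31 + 30 + 31 + 31 + 28 + 31 + 1 = 763.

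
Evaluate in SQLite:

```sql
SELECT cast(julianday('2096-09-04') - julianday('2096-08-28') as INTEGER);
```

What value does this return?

7

3 days remain in August 2096 after the 28th (31 − 28).
Then 4 days into September 2096.
Total: 3 + 4 = 7.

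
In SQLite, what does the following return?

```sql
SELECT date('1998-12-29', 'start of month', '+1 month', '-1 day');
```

1998-12-31

`start of month` rewinds 1998-12-29 to 1998-12-01.
Adding +1 month to 1998-12-01 gives 1999-01-01.
Going back 1 day from 1999-01-01 reaches 1998-12-31 (last day of December, 31 days).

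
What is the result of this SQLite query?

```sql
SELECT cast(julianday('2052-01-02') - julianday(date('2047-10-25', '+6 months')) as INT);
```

Adding +6 months to 2047-10-25 gives 2048-04-25.
5 days remain in April 2048 after the 25th (30 − 25).
Full months from May 2048 through December 2051 contribute their day counts.
Then 2 days into January 2052.
Total: 5 + 31 + 30 + 31 + 31 + 30 + 31 + 30 + 31 + 31 + 28 + 31 + 30 + 31 + 30 + 31 + 31 + 30 + 31 + 30 + 31 + 31 + 28 + 31 + 30 + 31 + 30 + 31 + 31 + 30 + 31 + 30 + 31 + 31 + 28 + 31 + 30 + 31 + 30 + 31 + 31 + 30 + 31 + 30 + 31 + 2 = 1347.

1347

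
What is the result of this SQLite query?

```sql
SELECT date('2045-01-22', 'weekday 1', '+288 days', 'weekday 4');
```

`weekday 1` advances to the next Monday; 2045-01-22 is a Sunday, so it moves forward to 2045-01-23.
Applying '+288 days' to 2045-01-23: counting 288 days forward gives 2045-11-07.
`weekday 4` advances to the next Thursday; 2045-11-07 is a Tuesday, so it moves forward to 2045-11-09.

2045-11-09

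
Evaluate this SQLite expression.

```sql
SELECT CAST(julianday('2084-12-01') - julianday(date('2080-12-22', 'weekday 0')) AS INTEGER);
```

`weekday 0` advances to the next Sunday; 2080-12-22 is already a Sunday, so it stays at 2080-12-22.
9 days remain in December 2080 after the 22nd (31 − 22).
Full months from January 2081 through November 2084 contribute their day counts.
Then 1 day into December 2084.
Total: 9 + 31 + 28 + 31 + 30 + 31 + 30 + 31 + 31 + 30 + 31 + 30 + 31 + 31 + 28 + 31 + 30 + 31 + 30 + 31 + 31 + 30 + 31 + 30 + 31 + 31 + 28 + 31 + 30 + 31 + 30 + 31 + 31 + 30 + 31 + 30 + 31 + 31 + 29 + 31 + 30 + 31 + 30 + 31 + 31 + 30 + 31 + 30 + 1 = 1440.

1440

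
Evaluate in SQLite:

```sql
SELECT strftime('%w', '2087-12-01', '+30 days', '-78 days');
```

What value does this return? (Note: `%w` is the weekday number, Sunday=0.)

First apply '+30 days', '-78 days': 2087-12-01 → 2087-10-14.
2087-10-14 is a Tuesday; with Sunday=0 that is 2.

2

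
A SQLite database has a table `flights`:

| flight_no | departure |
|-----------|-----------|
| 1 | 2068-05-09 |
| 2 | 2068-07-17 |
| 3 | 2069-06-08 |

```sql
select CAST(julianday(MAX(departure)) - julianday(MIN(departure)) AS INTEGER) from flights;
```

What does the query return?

MIN = 2068-05-09, MAX = 2069-06-08.
22 days remain in May 2068 after the 9th (31 − 9).
Full months from June 2068 through May 2069 contribute their day counts.
Then 8 days into June 2069.
Total: 22 + 30 + 31 + 31 + 30 + 31 + 30 + 31 + 31 + 28 + 31 + 30 + 31 + 8 = 395.

395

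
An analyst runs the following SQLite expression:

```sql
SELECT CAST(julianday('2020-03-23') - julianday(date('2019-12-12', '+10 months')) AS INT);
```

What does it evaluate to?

Adding +10 months to 2019-12-12 gives 2020-10-12.
8 days remain in March 2020 after the 23rd (31 − 23).
Full months from April 2020 through September 2020 contribute their day counts.
Then 12 days into October 2020.
Total: 8 + 30 + 31 + 30 + 31 + 31 + 30 + 12 = 203.
The subtraction is earlier − later, so the result is −203 → -203.

-203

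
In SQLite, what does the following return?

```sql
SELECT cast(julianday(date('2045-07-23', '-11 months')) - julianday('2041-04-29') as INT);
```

Adding -11 months to 2045-07-23 gives 2044-08-23.
1 day remains in April 2041 after the 29th (30 − 29).
Full months from May 2041 through July 2044 contribute their day counts.
Then 23 days into August 2044.
Total: 1 + 31 + 30 + 31 + 31 + 30 + 31 + 30 + 31 + 31 + 28 + 31 + 30 + 31 + 30 + 31 + 31 + 30 + 31 + 30 + 31 + 31 + 28 + 31 + 30 + 31 + 30 + 31 + 31 + 30 + 31 + 30 + 31 + 31 + 29 + 31 + 30 + 31 + 30 + 31 + 23 = 1212.

1212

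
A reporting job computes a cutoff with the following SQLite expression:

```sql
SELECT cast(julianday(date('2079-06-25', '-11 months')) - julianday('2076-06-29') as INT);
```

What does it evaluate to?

756

Adding -11 months to 2079-06-25 gives 2078-07-25.
1 day remains in June 2076 after the 29th (30 − 29).
Full months from July 2076 through June 2078 contribute their day counts.
Then 25 days into July 2078.
Total: 1 + 31 + 31 + 30 + 31 + 30 + 31 + 31 + 28 + 31 + 30 + 31 + 30 + 31 + 31 + 30 + 31 + 30 + 31 + 31 + 28 + 31 + 30 + 31 + 30 + 25 = 756.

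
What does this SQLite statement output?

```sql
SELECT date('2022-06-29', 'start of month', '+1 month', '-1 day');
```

`start of month` rewinds 2022-06-29 to 2022-06-01.
Adding +1 month to 2022-06-01 gives 2022-07-01.
Going back 1 day from 2022-07-01 reaches 2022-06-30 (last day of June, 30 days).

2022-06-30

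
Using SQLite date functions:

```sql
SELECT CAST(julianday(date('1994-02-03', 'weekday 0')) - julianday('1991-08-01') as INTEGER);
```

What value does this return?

`weekday 0` advances to the next Sunday; 1994-02-03 is a Thursday, so it moves forward to 1994-02-06.
30 days remain in August 1991 after the 1st (31 − 1).
Full months from September 1991 through January 1994 contribute their day counts.
Then 6 days into February 1994.
Total: 30 + 30 + 31 + 30 + 31 + 31 + 29 + 31 + 30 + 31 + 30 + 31 + 31 + 30 + 31 + 30 + 31 + 31 + 28 + 31 + 30 + 31 + 30 + 31 + 31 + 30 + 31 + 30 + 31 + 31 + 6 = 920.

920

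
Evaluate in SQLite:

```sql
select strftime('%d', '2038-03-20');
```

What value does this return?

20

`%d` extracts the 2-digit day of month: 20.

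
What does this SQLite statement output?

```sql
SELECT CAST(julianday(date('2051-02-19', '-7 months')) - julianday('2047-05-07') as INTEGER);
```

1169

Adding -7 months to 2051-02-19 gives 2050-07-19.
24 days remain in May 2047 after the 7th (31 − 7).
Full months from June 2047 through June 2050 contribute their day counts.
Then 19 days into July 2050.
Total: 24 + 30 + 31 + 31 + 30 + 31 + 30 + 31 + 31 + 29 + 31 + 30 + 31 + 30 + 31 + 31 + 30 + 31 + 30 + 31 + 31 + 28 + 31 + 30 + 31 + 30 + 31 + 31 + 30 + 31 + 30 + 31 + 31 + 28 + 31 + 30 + 31 + 30 + 19 = 1169.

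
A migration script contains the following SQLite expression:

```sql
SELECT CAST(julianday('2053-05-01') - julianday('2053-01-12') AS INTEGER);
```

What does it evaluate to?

19 days remain in January 2053 after the 12th (31 − 12).
February 2053: 28 days.
March 2053: 31 days.
April 2053: 30 days.
Then 1 day into May 2053.
Total: 19 + 28 + 31 + 30 + 1 = 109.

109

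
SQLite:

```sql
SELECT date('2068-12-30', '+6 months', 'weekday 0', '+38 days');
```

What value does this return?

Adding +6 months to 2068-12-30 gives 2069-06-30.
`weekday 0` advances to the next Sunday; 2069-06-30 is already a Sunday, so it stays at 2069-06-30.
June 2069 has 30 days; 0 remain after the 30th, so 1 days reach 2069-07-01.
July 2069 has 31 days; 30 remain after the 1st, so 31 days reach 2069-08-01.
Advancing 6 more days within August lands on 2069-08-07.

2069-08-07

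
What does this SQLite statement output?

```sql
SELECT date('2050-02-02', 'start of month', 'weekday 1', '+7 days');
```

`start of month` rewinds 2050-02-02 to 2050-02-01.
`weekday 1` advances to the next Monday; 2050-02-01 is a Tuesday, so it moves forward to 2050-02-07.
Advancing 7 more days within February lands on 2050-02-14.

2050-02-14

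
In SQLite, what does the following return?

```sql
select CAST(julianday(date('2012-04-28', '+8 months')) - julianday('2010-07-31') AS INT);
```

Adding +8 months to 2012-04-28 gives 2012-12-28.
0 days remain in July 2010 after the 31st (31 − 31).
Full months from August 2010 through November 2012 contribute their day counts.
Then 28 days into December 2012.
Total: 0 + 31 + 30 + 31 + 30 + 31 + 31 + 28 + 31 + 30 + 31 + 30 + 31 + 31 + 30 + 31 + 30 + 31 + 31 + 29 + 31 + 30 + 31 + 30 + 31 + 31 + 30 + 31 + 30 + 28 = 881.

881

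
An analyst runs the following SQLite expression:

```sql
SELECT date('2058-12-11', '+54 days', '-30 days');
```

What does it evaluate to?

2059-01-04

Applying '+54 days' to 2058-12-11: counting 54 days forward gives 2059-02-03.
Going back 3 days from 2059-02-03 reaches 2059-01-31 (last day of January, 31 days).
Going back 27 days within January lands on 2059-01-04.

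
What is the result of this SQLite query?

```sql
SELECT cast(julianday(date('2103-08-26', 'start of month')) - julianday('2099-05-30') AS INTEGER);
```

1523

`start of month` rewinds 2103-08-26 to 2103-08-01.
1 day remains in May 2099 after the 30th (31 − 30).
Full months from June 2099 through July 2103 contribute their day counts.
Then 1 day into August 2103.
Total: 1 + 30 + 31 + 31 + 30 + 31 + 30 + 31 + 31 + 28 + 31 + 30 + 31 + 30 + 31 + 31 + 30 + 31 + 30 + 31 + 31 + 28 + 31 + 30 + 31 + 30 + 31 + 31 + 30 + 31 + 30 + 31 + 31 + 28 + 31 + 30 + 31 + 30 + 31 + 31 + 30 + 31 + 30 + 31 + 31 + 28 + 31 + 30 + 31 + 30 + 31 + 1 = 1523.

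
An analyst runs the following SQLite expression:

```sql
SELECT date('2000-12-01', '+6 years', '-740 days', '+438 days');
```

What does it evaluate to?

Adding +6 years to 2000-12-01 gives 2006-12-01.
Applying '-740 days' to 2006-12-01: counting 740 days back gives 2004-11-21.
Applying '+438 days' to 2004-11-21: counting 438 days forward gives 2006-02-02.

2006-02-02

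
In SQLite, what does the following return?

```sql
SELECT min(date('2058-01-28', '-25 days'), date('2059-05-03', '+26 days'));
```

date('2058-01-28', '-25 days') → 2058-01-03.
date('2059-05-03', '+26 days') → 2059-05-29.
Earlier of the two is 2058-01-03.

2058-01-03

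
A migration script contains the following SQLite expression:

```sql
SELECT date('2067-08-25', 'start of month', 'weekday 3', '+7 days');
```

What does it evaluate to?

`start of month` rewinds 2067-08-25 to 2067-08-01.
`weekday 3` advances to the next Wednesday; 2067-08-01 is a Monday, so it moves forward to 2067-08-03.
Advancing 7 more days within August lands on 2067-08-10.

2067-08-10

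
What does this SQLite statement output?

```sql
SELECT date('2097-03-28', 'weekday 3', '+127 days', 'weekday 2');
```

2097-08-13

`weekday 3` advances to the next Wednesday; 2097-03-28 is a Thursday, so it moves forward to 2097-04-03.
Applying '+127 days' to 2097-04-03: counting 127 days forward gives 2097-08-08.
`weekday 2` advances to the next Tuesday; 2097-08-08 is a Thursday, so it moves forward to 2097-08-13.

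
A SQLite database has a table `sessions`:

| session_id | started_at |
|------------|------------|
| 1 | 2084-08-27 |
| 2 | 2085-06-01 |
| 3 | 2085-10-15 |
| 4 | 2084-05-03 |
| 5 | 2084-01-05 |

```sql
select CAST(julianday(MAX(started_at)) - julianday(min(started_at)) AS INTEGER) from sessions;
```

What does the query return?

MIN = 2084-01-05, MAX = 2085-10-15.
26 days remain in January 2084 after the 5th (31 − 5).
Full months from February 2084 through September 2085 contribute their day counts.
Then 15 days into October 2085.
Total: 26 + 29 + 31 + 30 + 31 + 30 + 31 + 31 + 30 + 31 + 30 + 31 + 31 + 28 + 31 + 30 + 31 + 30 + 31 + 31 + 30 + 15 = 649.

649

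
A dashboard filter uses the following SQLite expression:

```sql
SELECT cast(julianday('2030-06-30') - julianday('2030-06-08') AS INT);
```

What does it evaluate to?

22

Both dates are in June 2030: 30 − 8 = 22.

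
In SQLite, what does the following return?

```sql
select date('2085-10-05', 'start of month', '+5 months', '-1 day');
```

2086-02-28

`start of month` rewinds 2085-10-05 to 2085-10-01.
Adding +5 months to 2085-10-01 gives 2086-03-01.
Going back 1 day from 2086-03-01 reaches 2086-02-28 (last day of February, 28 days).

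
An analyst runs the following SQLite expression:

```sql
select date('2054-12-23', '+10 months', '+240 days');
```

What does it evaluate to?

2056-06-19

Adding +10 months to 2054-12-23 gives 2055-10-23.
Applying '+240 days' to 2055-10-23: counting 240 days forward gives 2056-06-19.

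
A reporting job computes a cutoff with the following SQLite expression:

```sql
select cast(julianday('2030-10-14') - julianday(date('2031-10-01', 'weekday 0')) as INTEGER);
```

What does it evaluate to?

`weekday 0` advances to the next Sunday; 2031-10-01 is a Wednesday, so it moves forward to 2031-10-05.
17 days remain in October 2030 after the 14th (31 − 14).
Full months from November 2030 through September 2031 contribute their day counts.
Then 5 days into October 2031.
Total: 17 + 30 + 31 + 31 + 28 + 31 + 30 + 31 + 30 + 31 + 31 + 30 + 5 = 356.
The subtraction is earlier − later, so the result is −356 → -356.

-356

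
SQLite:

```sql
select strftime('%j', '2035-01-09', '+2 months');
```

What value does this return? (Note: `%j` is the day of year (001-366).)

First apply '+2 months': 2035-01-09 → 2035-03-09.
Day-of-year for 2035-03-09: days since 2035-01-01 inclusive = 68, zero-padded to 068.

068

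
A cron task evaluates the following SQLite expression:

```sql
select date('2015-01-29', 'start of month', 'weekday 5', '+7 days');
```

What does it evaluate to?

2015-01-09

`start of month` rewinds 2015-01-29 to 2015-01-01.
`weekday 5` advances to the next Friday; 2015-01-01 is a Thursday, so it moves forward to 2015-01-02.
Advancing 7 more days within January lands on 2015-01-09.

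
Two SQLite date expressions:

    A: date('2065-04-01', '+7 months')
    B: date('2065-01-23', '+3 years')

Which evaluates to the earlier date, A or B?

A

A = 2065-11-01.
B = 2068-01-23.
A is earlier.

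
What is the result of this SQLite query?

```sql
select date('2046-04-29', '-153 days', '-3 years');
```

Applying '-153 days' to 2046-04-29: counting 153 days back gives 2045-11-27.
Adding -3 years to 2045-11-27 gives 2042-11-27.

2042-11-27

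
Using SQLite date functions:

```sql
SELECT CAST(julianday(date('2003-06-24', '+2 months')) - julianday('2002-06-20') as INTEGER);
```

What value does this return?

430

Adding +2 months to 2003-06-24 gives 2003-08-24.
10 days remain in June 2002 after the 20th (30 − 20).
Full months from July 2002 through July 2003 contribute their day counts.
Then 24 days into August 2003.
Total: 10 + 31 + 31 + 30 + 31 + 30 + 31 + 31 + 28 + 31 + 30 + 31 + 30 + 31 + 24 = 430.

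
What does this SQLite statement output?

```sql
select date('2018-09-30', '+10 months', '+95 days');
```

Adding +10 months to 2018-09-30 gives 2019-07-30.
Applying '+95 days' to 2019-07-30: counting 95 days forward gives 2019-11-02.

2019-11-02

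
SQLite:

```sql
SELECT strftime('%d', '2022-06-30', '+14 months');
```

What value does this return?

First apply '+14 months': 2022-06-30 → 2023-08-30.
`%d` extracts the 2-digit day of month: 30.

30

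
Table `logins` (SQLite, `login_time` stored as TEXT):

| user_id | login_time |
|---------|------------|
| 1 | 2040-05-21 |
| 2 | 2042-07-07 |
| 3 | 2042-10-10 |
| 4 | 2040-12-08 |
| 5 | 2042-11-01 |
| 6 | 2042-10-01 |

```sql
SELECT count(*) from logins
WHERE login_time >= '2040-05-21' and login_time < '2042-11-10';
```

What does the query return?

6

Rows in [2040-05-21, 2042-11-10): 2040-05-21, 2042-07-07, 2042-10-10, 2040-12-08, 2042-11-01, 2042-10-01 → 6 rows.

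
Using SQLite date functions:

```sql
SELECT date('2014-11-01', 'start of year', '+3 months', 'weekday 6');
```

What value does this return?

`start of year` rewinds 2014-11-01 to 2014-01-01.
Adding +3 months to 2014-01-01 gives 2014-04-01.
`weekday 6` advances to the next Saturday; 2014-04-01 is a Tuesday, so it moves forward to 2014-04-05.

2014-04-05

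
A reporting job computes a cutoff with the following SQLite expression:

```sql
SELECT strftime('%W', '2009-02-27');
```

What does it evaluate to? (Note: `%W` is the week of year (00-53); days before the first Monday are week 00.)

2009-02-27 is a Friday. SQLite's %W counts Mondays since the year started; the result is 08.

08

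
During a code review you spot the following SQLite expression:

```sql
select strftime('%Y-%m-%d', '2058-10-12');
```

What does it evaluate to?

2058-10-12

`%Y-%m-%d` extracts the ISO date: 2058-10-12.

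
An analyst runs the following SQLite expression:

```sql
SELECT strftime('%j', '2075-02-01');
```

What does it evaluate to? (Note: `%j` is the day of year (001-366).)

032

Day-of-year for 2075-02-01: days since 2075-01-01 inclusive = 32, zero-padded to 032.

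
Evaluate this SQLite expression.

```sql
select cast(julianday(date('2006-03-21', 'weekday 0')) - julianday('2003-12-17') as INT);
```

`weekday 0` advances to the next Sunday; 2006-03-21 is a Tuesday, so it moves forward to 2006-03-26.
14 days remain in December 2003 after the 17th (31 − 17).
Full months from January 2004 through February 2006 contribute their day counts.
Then 26 days into March 2006.
Total: 14 + 31 + 29 + 31 + 30 + 31 + 30 + 31 + 31 + 30 + 31 + 30 + 31 + 31 + 28 + 31 + 30 + 31 + 30 + 31 + 31 + 30 + 31 + 30 + 31 + 31 + 28 + 26 = 830.

830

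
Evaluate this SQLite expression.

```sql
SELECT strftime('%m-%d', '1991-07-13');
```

07-13

`%m-%d` extracts the month-day: 07-13.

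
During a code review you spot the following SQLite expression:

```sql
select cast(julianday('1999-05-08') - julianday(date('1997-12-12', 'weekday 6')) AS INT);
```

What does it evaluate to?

`weekday 6` advances to the next Saturday; 1997-12-12 is a Friday, so it moves forward to 1997-12-13.
18 days remain in December 1997 after the 13th (31 − 13).
Full months from January 1998 through April 1999 contribute their day counts.
Then 8 days into May 1999.
Total: 18 + 31 + 28 + 31 + 30 + 31 + 30 + 31 + 31 + 30 + 31 + 30 + 31 + 31 + 28 + 31 + 30 + 8 = 511.

511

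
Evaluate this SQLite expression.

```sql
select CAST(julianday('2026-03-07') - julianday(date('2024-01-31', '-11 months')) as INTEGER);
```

Adding -11 months to 2024-01-31 targets 2023-02-31. February 2023 has only 28 days, so SQLite normalizes the 3-day overflow forward to 2023-03-03.
28 days remain in March 2023 after the 3rd (31 − 3).
Full months from April 2023 through February 2026 contribute their day counts.
Then 7 days into March 2026.
Total: 28 + 30 + 31 + 30 + 31 + 31 + 30 + 31 + 30 + 31 + 31 + 29 + 31 + 30 + 31 + 30 + 31 + 31 + 30 + 31 + 30 + 31 + 31 + 28 + 31 + 30 + 31 + 30 + 31 + 31 + 30 + 31 + 30 + 31 + 31 + 28 + 7 = 1100.

1100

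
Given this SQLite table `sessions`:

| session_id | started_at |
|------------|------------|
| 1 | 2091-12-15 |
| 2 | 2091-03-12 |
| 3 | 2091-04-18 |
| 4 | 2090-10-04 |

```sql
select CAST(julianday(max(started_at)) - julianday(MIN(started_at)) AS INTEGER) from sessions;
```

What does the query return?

MIN = 2090-10-04, MAX = 2091-12-15.
27 days remain in October 2090 after the 4th (31 − 4).
Full months from November 2090 through November 2091 contribute their day counts.
Then 15 days into December 2091.
Total: 27 + 30 + 31 + 31 + 28 + 31 + 30 + 31 + 30 + 31 + 31 + 30 + 31 + 30 + 15 = 437.

437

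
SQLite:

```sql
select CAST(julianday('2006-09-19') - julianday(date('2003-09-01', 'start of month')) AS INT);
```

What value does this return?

`start of month` rewinds 2003-09-01 to 2003-09-01.
29 days remain in September 2003 after the 1st (30 − 1).
Full months from October 2003 through August 2006 contribute their day counts.
Then 19 days into September 2006.
Total: 29 + 31 + 30 + 31 + 31 + 29 + 31 + 30 + 31 + 30 + 31 + 31 + 30 + 31 + 30 + 31 + 31 + 28 + 31 + 30 + 31 + 30 + 31 + 31 + 30 + 31 + 30 + 31 + 31 + 28 + 31 + 30 + 31 + 30 + 31 + 31 + 19 = 1114.

1114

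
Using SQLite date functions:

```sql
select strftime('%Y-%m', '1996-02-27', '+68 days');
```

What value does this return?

1996-05

First apply '+68 days': 1996-02-27 → 1996-05-05.
`%Y-%m` extracts the year-month: 1996-05.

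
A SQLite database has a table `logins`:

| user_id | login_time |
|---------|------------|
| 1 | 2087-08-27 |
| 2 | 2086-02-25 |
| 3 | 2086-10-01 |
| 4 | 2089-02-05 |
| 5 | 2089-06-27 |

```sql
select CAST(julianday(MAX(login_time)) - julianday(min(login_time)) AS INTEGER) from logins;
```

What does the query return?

MIN = 2086-02-25, MAX = 2089-06-27.
3 days remain in February 2086 after the 25th (28 − 25).
Full months from March 2086 through May 2089 contribute their day counts.
Then 27 days into June 2089.
Total: 3 + 31 + 30 + 31 + 30 + 31 + 31 + 30 + 31 + 30 + 31 + 31 + 28 + 31 + 30 + 31 + 30 + 31 + 31 + 30 + 31 + 30 + 31 + 31 + 29 + 31 + 30 + 31 + 30 + 31 + 31 + 30 + 31 + 30 + 31 + 31 + 28 + 31 + 30 + 31 + 27 = 1218.

1218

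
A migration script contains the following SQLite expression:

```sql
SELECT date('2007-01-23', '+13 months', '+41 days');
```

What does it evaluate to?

2008-04-04

Adding +13 months to 2007-01-23 gives 2008-02-23.
Applying '+41 days' to 2008-02-23: counting 41 days forward gives 2008-04-04.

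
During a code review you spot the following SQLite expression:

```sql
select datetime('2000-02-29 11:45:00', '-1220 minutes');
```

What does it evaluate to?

1220 minutes = 20h 20m; -1220 minutes from 2000-02-29 11:45:00 is 2000-02-28 15:25:00 (crosses midnight).

2000-02-28 15:25:00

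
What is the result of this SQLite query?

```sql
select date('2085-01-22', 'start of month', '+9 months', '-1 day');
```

2085-09-30

`start of month` rewinds 2085-01-22 to 2085-01-01.
Adding +9 months to 2085-01-01 gives 2085-10-01.
Going back 1 day from 2085-10-01 reaches 2085-09-30 (last day of September, 30 days).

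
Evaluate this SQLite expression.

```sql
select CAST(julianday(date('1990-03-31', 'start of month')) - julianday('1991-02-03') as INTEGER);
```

`start of month` rewinds 1990-03-31 to 1990-03-01.
30 days remain in March 1990 after the 1st (31 − 1).
Full months from April 1990 through January 1991 contribute their day counts.
Then 3 days into February 1991.
Total: 30 + 30 + 31 + 30 + 31 + 31 + 30 + 31 + 30 + 31 + 31 + 3 = 339.
The subtraction is earlier − later, so the result is −339 → -339.

-339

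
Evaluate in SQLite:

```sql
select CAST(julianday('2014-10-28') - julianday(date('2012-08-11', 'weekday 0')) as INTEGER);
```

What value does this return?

807

`weekday 0` advances to the next Sunday; 2012-08-11 is a Saturday, so it moves forward to 2012-08-12.
19 days remain in August 2012 after the 12th (31 − 12).
Full months from September 2012 through September 2014 contribute their day counts.
Then 28 days into October 2014.
Total: 19 + 30 + 31 + 30 + 31 + 31 + 28 + 31 + 30 + 31 + 30 + 31 + 31 + 30 + 31 + 30 + 31 + 31 + 28 + 31 + 30 + 31 + 30 + 31 + 31 + 30 + 28 = 807.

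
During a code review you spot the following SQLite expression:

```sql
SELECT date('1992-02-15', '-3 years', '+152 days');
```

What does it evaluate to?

Adding -3 years to 1992-02-15 gives 1989-02-15.
Applying '+152 days' to 1989-02-15: counting 152 days forward gives 1989-07-17.

1989-07-17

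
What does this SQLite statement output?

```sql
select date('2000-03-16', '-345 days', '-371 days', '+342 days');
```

Applying '-345 days' to 2000-03-16: counting 345 days back gives 1999-04-06.
Applying '-371 days' to 1999-04-06: counting 371 days back gives 1998-03-31.
Applying '+342 days' to 1998-03-31: counting 342 days forward gives 1999-03-08.

1999-03-08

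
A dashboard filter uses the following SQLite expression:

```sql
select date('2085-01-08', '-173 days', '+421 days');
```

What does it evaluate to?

2085-09-13

Applying '-173 days' to 2085-01-08: counting 173 days back gives 2084-07-19.
Applying '+421 days' to 2084-07-19: counting 421 days forward gives 2085-09-13.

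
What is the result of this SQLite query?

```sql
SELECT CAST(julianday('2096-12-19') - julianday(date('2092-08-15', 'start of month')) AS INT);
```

`start of month` rewinds 2092-08-15 to 2092-08-01.
30 days remain in August 2092 after the 1st (31 − 1).
Full months from September 2092 through November 2096 contribute their day counts.
Then 19 days into December 2096.
Total: 30 + 30 + 31 + 30 + 31 + 31 + 28 + 31 + 30 + 31 + 30 + 31 + 31 + 30 + 31 + 30 + 31 + 31 + 28 + 31 + 30 + 31 + 30 + 31 + 31 + 30 + 31 + 30 + 31 + 31 + 28 + 31 + 30 + 31 + 30 + 31 + 31 + 30 + 31 + 30 + 31 + 31 + 29 + 31 + 30 + 31 + 30 + 31 + 31 + 30 + 31 + 30 + 19 = 1601.

1601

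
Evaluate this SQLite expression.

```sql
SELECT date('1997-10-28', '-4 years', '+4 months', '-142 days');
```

1993-10-09

Adding -4 years to 1997-10-28 gives 1993-10-28.
Adding +4 months to 1993-10-28 gives 1994-02-28.
Applying '-142 days' to 1994-02-28: counting 142 days back gives 1993-10-09.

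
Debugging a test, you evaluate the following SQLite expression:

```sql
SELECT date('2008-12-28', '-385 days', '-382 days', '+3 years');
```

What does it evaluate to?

2009-11-22

Applying '-385 days' to 2008-12-28: counting 385 days back gives 2007-12-09.
Applying '-382 days' to 2007-12-09: counting 382 days back gives 2006-11-22.
Adding +3 years to 2006-11-22 gives 2009-11-22.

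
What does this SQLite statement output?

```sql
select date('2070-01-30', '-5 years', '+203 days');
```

Adding -5 years to 2070-01-30 gives 2065-01-30.
Applying '+203 days' to 2065-01-30: counting 203 days forward gives 2065-08-21.

2065-08-21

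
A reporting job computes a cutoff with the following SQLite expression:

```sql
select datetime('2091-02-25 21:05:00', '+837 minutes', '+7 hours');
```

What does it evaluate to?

837 minutes = 13h 57m; +837 minutes from 2091-02-25 21:05:00 is 2091-02-26 11:02:00 (crosses midnight).
+7 hours from 2091-02-26 11:02:00 is 2091-02-26 18:02:00.

2091-02-26 18:02:00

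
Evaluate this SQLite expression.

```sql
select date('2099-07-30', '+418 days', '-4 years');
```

Applying '+418 days' to 2099-07-30: counting 418 days forward gives 2100-09-21.
Adding -4 years to 2100-09-21 gives 2096-09-21.

2096-09-21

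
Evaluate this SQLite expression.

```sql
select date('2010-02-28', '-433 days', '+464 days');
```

Applying '-433 days' to 2010-02-28: counting 433 days back gives 2008-12-22.
Applying '+464 days' to 2008-12-22: counting 464 days forward gives 2010-03-31.

2010-03-31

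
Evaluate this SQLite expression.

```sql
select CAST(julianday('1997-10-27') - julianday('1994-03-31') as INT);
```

1306

0 days remain in March 1994 after the 31st (31 − 31).
Full months from April 1994 through September 1997 contribute their day counts.
Then 27 days into October 1997.
Total: 0 + 30 + 31 + 30 + 31 + 31 + 30 + 31 + 30 + 31 + 31 + 28 + 31 + 30 + 31 + 30 + 31 + 31 + 30 + 31 + 30 + 31 + 31 + 29 + 31 + 30 + 31 + 30 + 31 + 31 + 30 + 31 + 30 + 31 + 31 + 28 + 31 + 30 + 31 + 30 + 31 + 31 + 30 + 27 = 1306.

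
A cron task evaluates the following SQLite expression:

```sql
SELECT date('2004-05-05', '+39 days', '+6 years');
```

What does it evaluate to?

2010-06-13

May 2004 has 31 days; 26 remain after the 5th, so 27 days reach 2004-06-01.
Advancing 12 more days within June lands on 2004-06-13.
Adding +6 years to 2004-06-13 gives 2010-06-13.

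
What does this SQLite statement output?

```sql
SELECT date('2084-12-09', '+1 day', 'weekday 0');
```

2084-12-10

Advancing 1 more day within December lands on 2084-12-10.
`weekday 0` advances to the next Sunday; 2084-12-10 is already a Sunday, so it stays at 2084-12-10.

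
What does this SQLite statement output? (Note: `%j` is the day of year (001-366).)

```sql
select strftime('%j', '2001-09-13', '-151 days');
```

105

First apply '-151 days': 2001-09-13 → 2001-04-15.
Day-of-year for 2001-04-15: days since 2001-01-01 inclusive = 105, zero-padded to 105.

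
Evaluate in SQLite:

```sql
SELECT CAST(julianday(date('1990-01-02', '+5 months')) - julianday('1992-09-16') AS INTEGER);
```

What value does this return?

Adding +5 months to 1990-01-02 gives 1990-06-02.
28 days remain in June 1990 after the 2nd (30 − 2).
Full months from July 1990 through August 1992 contribute their day counts.
Then 16 days into September 1992.
Total: 28 + 31 + 31 + 30 + 31 + 30 + 31 + 31 + 28 + 31 + 30 + 31 + 30 + 31 + 31 + 30 + 31 + 30 + 31 + 31 + 29 + 31 + 30 + 31 + 30 + 31 + 31 + 16 = 837.
The subtraction is earlier − later, so the result is −837 → -837.

-837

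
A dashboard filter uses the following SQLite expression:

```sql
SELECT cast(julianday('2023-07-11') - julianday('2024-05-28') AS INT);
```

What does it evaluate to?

-322

20 days remain in July 2023 after the 11th (31 − 11).
Full months from August 2023 through April 2024 contribute their day counts.
Then 28 days into May 2024.
Total: 20 + 31 + 30 + 31 + 30 + 31 + 31 + 29 + 31 + 30 + 28 = 322.
The subtraction is earlier − later, so the result is −322 → -322.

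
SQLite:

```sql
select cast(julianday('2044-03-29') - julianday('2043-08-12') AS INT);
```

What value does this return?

230

19 days remain in August 2043 after the 12th (31 − 12).
Full months from September 2043 through February 2044 contribute their day counts.
Then 29 days into March 2044.
Total: 19 + 30 + 31 + 30 + 31 + 31 + 29 + 29 = 230.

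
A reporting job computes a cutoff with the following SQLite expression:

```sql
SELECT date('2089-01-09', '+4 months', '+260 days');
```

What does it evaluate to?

2090-01-24

Adding +4 months to 2089-01-09 gives 2089-05-09.
Applying '+260 days' to 2089-05-09: counting 260 days forward gives 2090-01-24.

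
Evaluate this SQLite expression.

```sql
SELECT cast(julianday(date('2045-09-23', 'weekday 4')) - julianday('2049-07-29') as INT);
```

-1400

`weekday 4` advances to the next Thursday; 2045-09-23 is a Saturday, so it moves forward to 2045-09-28.
2 days remain in September 2045 after the 28th (30 − 28).
Full months from October 2045 through June 2049 contribute their day counts.
Then 29 days into July 2049.
Total: 2 + 31 + 30 + 31 + 31 + 28 + 31 + 30 + 31 + 30 + 31 + 31 + 30 + 31 + 30 + 31 + 31 + 28 + 31 + 30 + 31 + 30 + 31 + 31 + 30 + 31 + 30 + 31 + 31 + 29 + 31 + 30 + 31 + 30 + 31 + 31 + 30 + 31 + 30 + 31 + 31 + 28 + 31 + 30 + 31 + 30 + 29 = 1400.
The subtraction is earlier − later, so the result is −1400 → -1400.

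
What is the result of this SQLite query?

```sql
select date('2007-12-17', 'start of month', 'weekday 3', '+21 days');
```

`start of month` rewinds 2007-12-17 to 2007-12-01.
`weekday 3` advances to the next Wednesday; 2007-12-01 is a Saturday, so it moves forward to 2007-12-05.
Advancing 21 more days within December lands on 2007-12-26.

2007-12-26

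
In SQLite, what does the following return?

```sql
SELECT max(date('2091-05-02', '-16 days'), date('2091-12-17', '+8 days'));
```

date('2091-05-02', '-16 days') → 2091-04-16.
date('2091-12-17', '+8 days') → 2091-12-25.
Later of the two is 2091-12-25.

2091-12-25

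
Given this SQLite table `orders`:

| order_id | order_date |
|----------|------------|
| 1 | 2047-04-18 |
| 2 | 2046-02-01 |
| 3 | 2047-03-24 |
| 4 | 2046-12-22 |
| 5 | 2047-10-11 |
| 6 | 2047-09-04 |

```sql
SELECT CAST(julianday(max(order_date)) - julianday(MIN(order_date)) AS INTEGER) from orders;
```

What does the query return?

617

MIN = 2046-02-01, MAX = 2047-10-11.
27 days remain in February 2046 after the 1st (28 − 1).
Full months from March 2046 through September 2047 contribute their day counts.
Then 11 days into October 2047.
Total: 27 + 31 + 30 + 31 + 30 + 31 + 31 + 30 + 31 + 30 + 31 + 31 + 28 + 31 + 30 + 31 + 30 + 31 + 31 + 30 + 11 = 617.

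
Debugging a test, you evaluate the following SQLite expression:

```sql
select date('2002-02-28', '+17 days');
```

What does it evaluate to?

February 2002 has 28 days; 0 remain after the 28th, so 1 days reach 2002-03-01.
Advancing 16 more days within March lands on 2002-03-17.

2002-03-17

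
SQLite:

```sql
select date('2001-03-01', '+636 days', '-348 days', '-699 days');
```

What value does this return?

Applying '+636 days' to 2001-03-01: counting 636 days forward gives 2002-11-27.
Applying '-348 days' to 2002-11-27: counting 348 days back gives 2001-12-14.
Applying '-699 days' to 2001-12-14: counting 699 days back gives 2000-01-15.

2000-01-15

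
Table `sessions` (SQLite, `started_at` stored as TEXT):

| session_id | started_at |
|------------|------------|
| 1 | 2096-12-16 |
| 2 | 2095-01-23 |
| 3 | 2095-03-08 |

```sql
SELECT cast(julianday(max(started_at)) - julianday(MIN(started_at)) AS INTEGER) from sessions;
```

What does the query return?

693

MIN = 2095-01-23, MAX = 2096-12-16.
8 days remain in January 2095 after the 23rd (31 − 23).
Full months from February 2095 through November 2096 contribute their day counts.
Then 16 days into December 2096.
Total: 8 + 28 + 31 + 30 + 31 + 30 + 31 + 31 + 30 + 31 + 30 + 31 + 31 + 29 + 31 + 30 + 31 + 30 + 31 + 31 + 30 + 31 + 30 + 16 = 693.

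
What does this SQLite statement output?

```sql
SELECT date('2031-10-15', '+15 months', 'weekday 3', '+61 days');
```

Adding +15 months to 2031-10-15 gives 2033-01-15.
`weekday 3` advances to the next Wednesday; 2033-01-15 is a Saturday, so it moves forward to 2033-01-19.
Applying '+61 days' to 2033-01-19: counting 61 days forward gives 2033-03-21.

2033-03-21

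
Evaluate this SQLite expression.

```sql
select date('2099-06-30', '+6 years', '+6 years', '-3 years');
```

2108-06-30

Adding +6 years to 2099-06-30 gives 2105-06-30.
Adding +6 years to 2105-06-30 gives 2111-06-30.
Adding -3 years to 2111-06-30 gives 2108-06-30.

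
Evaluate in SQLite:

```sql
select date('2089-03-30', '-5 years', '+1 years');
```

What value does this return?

Adding -5 years to 2089-03-30 gives 2084-03-30.
Adding +1 year to 2084-03-30 gives 2085-03-30.

2085-03-30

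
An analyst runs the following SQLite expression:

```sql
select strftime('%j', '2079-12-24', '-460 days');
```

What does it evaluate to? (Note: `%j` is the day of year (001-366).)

263

First apply '-460 days': 2079-12-24 → 2078-09-20.
Day-of-year for 2078-09-20: days since 2078-01-01 inclusive = 263, zero-padded to 263.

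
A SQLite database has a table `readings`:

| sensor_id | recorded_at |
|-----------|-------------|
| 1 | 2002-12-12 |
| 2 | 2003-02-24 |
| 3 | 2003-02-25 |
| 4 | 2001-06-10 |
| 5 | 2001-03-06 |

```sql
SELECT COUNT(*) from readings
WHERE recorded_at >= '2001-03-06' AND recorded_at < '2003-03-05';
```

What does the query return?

Rows in [2001-03-06, 2003-03-05): 2002-12-12, 2003-02-24, 2003-02-25, 2001-06-10, 2001-03-06 → 5 rows.

5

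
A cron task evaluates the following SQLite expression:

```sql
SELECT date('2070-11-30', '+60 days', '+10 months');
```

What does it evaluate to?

Applying '+60 days' to 2070-11-30: counting 60 days forward gives 2071-01-29.
Adding +10 months to 2071-01-29 gives 2071-11-29.

2071-11-29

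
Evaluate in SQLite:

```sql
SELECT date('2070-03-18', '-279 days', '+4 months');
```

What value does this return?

2069-10-12

Applying '-279 days' to 2070-03-18: counting 279 days back gives 2069-06-12.
Adding +4 months to 2069-06-12 gives 2069-10-12.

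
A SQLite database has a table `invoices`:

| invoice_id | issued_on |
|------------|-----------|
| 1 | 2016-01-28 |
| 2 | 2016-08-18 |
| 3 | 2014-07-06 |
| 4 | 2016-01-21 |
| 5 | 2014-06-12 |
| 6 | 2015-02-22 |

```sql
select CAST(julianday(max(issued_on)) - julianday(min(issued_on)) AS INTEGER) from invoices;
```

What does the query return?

798

MIN = 2014-06-12, MAX = 2016-08-18.
18 days remain in June 2014 after the 12th (30 − 12).
Full months from July 2014 through July 2016 contribute their day counts.
Then 18 days into August 2016.
Total: 18 + 31 + 31 + 30 + 31 + 30 + 31 + 31 + 28 + 31 + 30 + 31 + 30 + 31 + 31 + 30 + 31 + 30 + 31 + 31 + 29 + 31 + 30 + 31 + 30 + 31 + 18 = 798.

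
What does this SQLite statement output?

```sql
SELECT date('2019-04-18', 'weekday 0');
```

2019-04-21

`weekday 0` advances to the next Sunday; 2019-04-18 is a Thursday, so it moves forward to 2019-04-21.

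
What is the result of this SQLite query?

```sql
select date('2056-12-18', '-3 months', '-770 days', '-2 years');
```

2052-08-10

Adding -3 months to 2056-12-18 gives 2056-09-18.
Applying '-770 days' to 2056-09-18: counting 770 days back gives 2054-08-10.
Adding -2 years to 2054-08-10 gives 2052-08-10.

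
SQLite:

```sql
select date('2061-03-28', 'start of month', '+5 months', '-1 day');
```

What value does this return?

2061-07-31

`start of month` rewinds 2061-03-28 to 2061-03-01.
Adding +5 months to 2061-03-01 gives 2061-08-01.
Going back 1 day from 2061-08-01 reaches 2061-07-31 (last day of July, 31 days).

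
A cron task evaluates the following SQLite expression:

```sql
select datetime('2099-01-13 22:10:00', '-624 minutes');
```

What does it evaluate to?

624 minutes = 10h 24m; -624 minutes from 2099-01-13 22:10:00 is 2099-01-13 11:46:00.

2099-01-13 11:46:00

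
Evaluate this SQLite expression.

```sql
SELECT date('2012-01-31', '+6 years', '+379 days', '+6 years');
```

2025-02-14

Adding +6 years to 2012-01-31 gives 2018-01-31.
Applying '+379 days' to 2018-01-31: counting 379 days forward gives 2019-02-14.
Adding +6 years to 2019-02-14 gives 2025-02-14.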